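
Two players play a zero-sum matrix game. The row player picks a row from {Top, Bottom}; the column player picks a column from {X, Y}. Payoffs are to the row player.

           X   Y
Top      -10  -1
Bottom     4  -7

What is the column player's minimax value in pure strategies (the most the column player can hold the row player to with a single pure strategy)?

Column maxima: X → 4, Y → -1.
The smallest of these is -1.

-1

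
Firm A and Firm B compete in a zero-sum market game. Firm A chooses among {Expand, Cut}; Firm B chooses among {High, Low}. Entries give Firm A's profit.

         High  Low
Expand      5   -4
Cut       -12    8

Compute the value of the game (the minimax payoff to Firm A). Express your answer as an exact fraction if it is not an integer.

-8/29

Row minima: Expand → -4, Cut → -12; maximin = -4.
Column maxima: High → 5, Low → 8; minimax = 5.
-4 ≠ 5, so there is no saddle point; optimal play is mixed.
Let Firm A play Expand with probability p. Expected payoff against High: 5p + (-12)(1−p) = 17p − 12; against Low: (-4)p + 8(1−p) = −12p + 8.
Setting these equal: 17p − 12 = −12p + 8 ⇒ 29p = 20 ⇒ p = 20/29, and the value is (17)·(20/29) − 12 = -8/29.
For Firm B: with q = P(High), equating Expand's and Cut's payoffs gives 9q − 4 = −20q + 8 ⇒ q = 12/29.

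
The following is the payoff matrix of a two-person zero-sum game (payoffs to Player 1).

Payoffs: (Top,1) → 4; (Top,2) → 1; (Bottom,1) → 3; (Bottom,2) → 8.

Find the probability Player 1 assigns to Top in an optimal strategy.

5/8

Row minima: Top → 1, Bottom → 3; maximin = 3.
Column maxima: 1 → 4, 2 → 8; minimax = 4.
3 ≠ 4, so there is no saddle point; optimal play is mixed.
Let Player 1 play Top with probability p. Expected payoff against 1: 4p + 3(1−p) = p + 3; against 2: 1p + 8(1−p) = −7p + 8.
Setting these equal: p + 3 = −7p + 8 ⇒ 8p = 5 ⇒ p = 5/8, and the value is (1)·(5/8) + 3 = 29/8.
For Player 2: with q = P(1), equating Top's and Bottom's payoffs gives 3q + 1 = −5q + 8 ⇒ q = 7/8.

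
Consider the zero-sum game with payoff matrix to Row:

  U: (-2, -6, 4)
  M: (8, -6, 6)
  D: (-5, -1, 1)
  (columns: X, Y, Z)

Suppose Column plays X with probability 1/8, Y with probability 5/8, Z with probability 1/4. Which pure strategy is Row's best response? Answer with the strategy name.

D

Expected payoff of U: (1/8)·(-2) + (5/8)·(-6) + (1/4)·4 = -3.
Expected payoff of M: (1/8)·8 + (5/8)·(-6) + (1/4)·6 = -5/4.
Expected payoff of D: (1/8)·(-5) + (5/8)·(-1) + (1/4)·1 = -1.
The largest is -1, so Row's best response is D.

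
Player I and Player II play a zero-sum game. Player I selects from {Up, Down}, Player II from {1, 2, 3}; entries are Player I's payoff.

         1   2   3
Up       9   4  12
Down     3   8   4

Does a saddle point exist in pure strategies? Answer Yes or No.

No

Row minima: Up → 4, Down → 3; maximin = 4.
Column maxima: 1 → 9, 2 → 8, 3 → 12; minimax = 8.
4 ≠ 8, so no pure-strategy equilibrium exists.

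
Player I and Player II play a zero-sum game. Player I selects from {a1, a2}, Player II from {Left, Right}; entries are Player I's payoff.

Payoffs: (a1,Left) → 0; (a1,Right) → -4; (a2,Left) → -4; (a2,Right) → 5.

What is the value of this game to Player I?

-16/13

Row minima: a1 → -4, a2 → -4; maximin = -4.
Column maxima: Left → 0, Right → 5; minimax = 0.
-4 ≠ 0, so there is no saddle point; optimal play is mixed.
Let Player I play a1 with probability p. Expected payoff against Left: 0p + (-4)(1−p) = 4p − 4; against Right: (-4)p + 5(1−p) = −9p + 5.
Setting these equal: 4p − 4 = −9p + 5 ⇒ 13p = 9 ⇒ p = 9/13, and the value is (4)·(9/13) − 4 = -16/13.
For Player II: with q = P(Left), equating a1's and a2's payoffs gives 4q − 4 = −9q + 5 ⇒ q = 9/13.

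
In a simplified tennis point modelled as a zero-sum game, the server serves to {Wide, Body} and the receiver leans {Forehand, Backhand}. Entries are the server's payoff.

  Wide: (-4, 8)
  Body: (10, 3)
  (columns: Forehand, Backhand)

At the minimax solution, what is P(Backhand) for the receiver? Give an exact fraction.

Row minima: Wide → -4, Body → 3; maximin = 3.
Column maxima: Forehand → 10, Backhand → 8; minimax = 8.
3 ≠ 8, so there is no saddle point; optimal play is mixed.
Let the server play Wide with probability p. Expected payoff against Forehand: (-4)p + 10(1−p) = −14p + 10; against Backhand: 8p + 3(1−p) = 5p + 3.
Setting these equal: −14p + 10 = 5p + 3 ⇒ −19p = -7 ⇒ p = 7/19, and the value is (-14)·(7/19) + 10 = 92/19.
For the receiver: with q = P(Forehand), equating Wide's and Body's payoffs gives −12q + 8 = 7q + 3 ⇒ q = 5/19.

14/19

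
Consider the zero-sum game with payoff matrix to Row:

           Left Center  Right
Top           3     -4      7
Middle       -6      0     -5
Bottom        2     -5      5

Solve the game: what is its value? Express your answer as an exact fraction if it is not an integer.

Row minima: Top → -4, Middle → -6, Bottom → -5; maximin = -4.
Column maxima: Left → 3, Center → 0, Right → 7; minimax = 0.
-4 ≠ 0, so there is no saddle point; optimal play is mixed.
Bottom is strictly dominated by Top, so Row never plays it.
Right is strictly dominated by Left (it gives Row strictly more in every row), so Column never plays it.
On the remaining 2×2 (Top, Middle vs Left, Center):
Let Row play Top with probability p. Expected payoff against Left: 3p + (-6)(1−p) = 9p − 6; against Center: (-4)p + 0(1−p) = −4p.
Setting these equal: 9p − 6 = −4p ⇒ 13p = 6 ⇒ p = 6/13, and the value is (9)·(6/13) − 6 = -24/13.
For Column: with q = P(Left), equating Top's and Middle's payoffs gives 7q − 4 = −6q ⇒ q = 4/13.

-24/13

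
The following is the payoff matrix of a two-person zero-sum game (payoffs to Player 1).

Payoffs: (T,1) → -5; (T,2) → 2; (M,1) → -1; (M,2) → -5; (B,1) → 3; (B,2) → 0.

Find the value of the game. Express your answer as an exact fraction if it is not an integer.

3/5

Row minima: T → -5, M → -5, B → 0; maximin = 0.
Column maxima: 1 → 3, 2 → 2; minimax = 2.
0 ≠ 2, so there is no saddle point; optimal play is mixed.
M is strictly dominated by B, so Player 1 never plays it.
On the remaining 2×2 (T, B vs 1, 2):
Let Player 1 play T with probability p. Expected payoff against 1: (-5)p + 3(1−p) = −8p + 3; against 2: 2p + 0(1−p) = 2p.
Setting these equal: −8p + 3 = 2p ⇒ −10p = -3 ⇒ p = 3/10, and the value is (-8)·(3/10) + 3 = 3/5.
For Player 2: with q = P(1), equating T's and B's payoffs gives −7q + 2 = 3q ⇒ q = 1/5.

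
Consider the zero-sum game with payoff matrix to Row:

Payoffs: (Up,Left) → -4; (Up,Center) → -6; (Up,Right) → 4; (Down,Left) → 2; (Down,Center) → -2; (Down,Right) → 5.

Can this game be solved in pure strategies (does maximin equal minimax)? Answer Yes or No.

Yes

Row minima: Up → -6, Down → -2; maximin = -2.
Column maxima: Left → 2, Center → -2, Right → 5; minimax = -2.
maximin = minimax = -2, so a saddle point exists.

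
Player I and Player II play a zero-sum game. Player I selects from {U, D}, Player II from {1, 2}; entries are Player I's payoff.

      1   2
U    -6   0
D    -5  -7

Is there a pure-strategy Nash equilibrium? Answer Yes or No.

No

Row minima: U → -6, D → -7; maximin = -6.
Column maxima: 1 → -5, 2 → 0; minimax = -5.
-6 ≠ -5, so no pure-strategy equilibrium exists.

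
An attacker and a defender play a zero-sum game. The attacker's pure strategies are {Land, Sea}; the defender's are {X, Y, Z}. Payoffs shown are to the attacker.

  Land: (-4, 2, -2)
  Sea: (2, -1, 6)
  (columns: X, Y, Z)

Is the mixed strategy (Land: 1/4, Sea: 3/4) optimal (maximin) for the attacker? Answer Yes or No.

Against X this mix gives (1/4)·(-4) + (3/4)·2 = 1/2.
Against Y this mix gives (1/4)·2 + (3/4)·(-1) = -1/4.
Against Z this mix gives (1/4)·(-2) + (3/4)·6 = 4.
The defender will play Y, holding the attacker to -1/4. Shifting weight toward the row that does better against Y would raise this floor (the equalizing mix achieves 0 against both Y and X), so the proposed strategy is not optimal.

No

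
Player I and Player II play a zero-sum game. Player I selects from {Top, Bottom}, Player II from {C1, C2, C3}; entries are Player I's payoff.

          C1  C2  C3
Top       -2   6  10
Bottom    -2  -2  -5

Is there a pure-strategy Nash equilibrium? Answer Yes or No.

Row minima: Top → -2, Bottom → -5; maximin = -2.
Column maxima: C1 → -2, C2 → 6, C3 → 10; minimax = -2.
maximin = minimax = -2, so a saddle point exists.

Yes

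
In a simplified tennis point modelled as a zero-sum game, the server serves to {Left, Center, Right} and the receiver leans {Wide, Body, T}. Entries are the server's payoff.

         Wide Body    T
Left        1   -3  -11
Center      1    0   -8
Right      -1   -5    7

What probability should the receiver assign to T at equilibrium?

1/4

Row minima: Left → -11, Center → -8, Right → -5; maximin = -5.
Column maxima: Wide → 1, Body → 0, T → 7; minimax = 0.
-5 ≠ 0, so there is no saddle point; optimal play is mixed.
Wide is strictly dominated by Body (it gives the server strictly more in every row), so the receiver never plays it.
With Wide eliminated, Left is strictly dominated by Center (Center gives the server strictly more in every remaining column), so the server never plays it.
On the remaining 2×2 (Center, Right vs Body, T):
Let the server play Center with probability p. Expected payoff against Body: 0p + (-5)(1−p) = 5p − 5; against T: (-8)p + 7(1−p) = −15p + 7.
Setting these equal: 5p − 5 = −15p + 7 ⇒ 20p = 12 ⇒ p = 3/5, and the value is (5)·(3/5) − 5 = -2.
For the receiver: with q = P(Body), equating Center's and Right's payoffs gives 8q − 8 = −12q + 7 ⇒ q = 3/4.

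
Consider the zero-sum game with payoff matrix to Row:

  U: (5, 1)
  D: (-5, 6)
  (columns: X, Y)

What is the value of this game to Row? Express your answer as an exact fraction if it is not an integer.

Row minima: U → 1, D → -5; maximin = 1.
Column maxima: X → 5, Y → 6; minimax = 5.
1 ≠ 5, so there is no saddle point; optimal play is mixed.
Let Row play U with probability p. Expected payoff against X: 5p + (-5)(1−p) = 10p − 5; against Y: 1p + 6(1−p) = −5p + 6.
Setting these equal: 10p − 5 = −5p + 6 ⇒ 15p = 11 ⇒ p = 11/15, and the value is (10)·(11/15) − 5 = 7/3.
For Column: with q = P(X), equating U's and D's payoffs gives 4q + 1 = −11q + 6 ⇒ q = 1/3.

7/3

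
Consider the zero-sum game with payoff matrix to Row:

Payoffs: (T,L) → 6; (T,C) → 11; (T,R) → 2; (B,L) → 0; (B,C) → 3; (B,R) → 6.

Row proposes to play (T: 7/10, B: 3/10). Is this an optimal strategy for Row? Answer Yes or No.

No

Against L this mix gives (7/10)·6 + (3/10)·0 = 21/5.
Against C this mix gives (7/10)·11 + (3/10)·3 = 43/5.
Against R this mix gives (7/10)·2 + (3/10)·6 = 16/5.
Column will play R, holding Row to 16/5. Shifting weight toward the row that does better against R would raise this floor (the equalizing mix achieves 18/5 against both R and L), so the proposed strategy is not optimal.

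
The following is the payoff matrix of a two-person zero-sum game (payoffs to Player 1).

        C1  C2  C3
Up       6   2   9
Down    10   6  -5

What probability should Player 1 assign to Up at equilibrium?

Row minima: Up → 2, Down → -5; maximin = 2.
Column maxima: C1 → 10, C2 → 6, C3 → 9; minimax = 6.
2 ≠ 6, so there is no saddle point; optimal play is mixed.
C1 is strictly dominated by C2 (it gives Player 1 strictly more in every row), so Player 2 never plays it.
On the remaining 2×2 (Up, Down vs C2, C3):
Let Player 1 play Up with probability p. Expected payoff against C2: 2p + 6(1−p) = −4p + 6; against C3: 9p + (-5)(1−p) = 14p − 5.
Setting these equal: −4p + 6 = 14p − 5 ⇒ −18p = -11 ⇒ p = 11/18, and the value is (-4)·(11/18) + 6 = 32/9.
For Player 2: with q = P(C2), equating Up's and Down's payoffs gives −7q + 9 = 11q − 5 ⇒ q = 7/9.

11/18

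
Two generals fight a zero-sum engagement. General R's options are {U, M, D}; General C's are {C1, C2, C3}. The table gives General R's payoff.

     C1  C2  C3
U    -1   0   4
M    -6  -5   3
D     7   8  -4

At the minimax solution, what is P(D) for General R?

Row minima: U → -1, M → -6, D → -4; maximin = -1.
Column maxima: C1 → 7, C2 → 8, C3 → 4; minimax = 4.
-1 ≠ 4, so there is no saddle point; optimal play is mixed.
M is strictly dominated by U, so General R never plays it.
C2 is strictly dominated by C1 (it gives General R strictly more in every row), so General C never plays it.
On the remaining 2×2 (U, D vs C1, C3):
Let General R play U with probability p. Expected payoff against C1: (-1)p + 7(1−p) = −8p + 7; against C3: 4p + (-4)(1−p) = 8p − 4.
Setting these equal: −8p + 7 = 8p − 4 ⇒ −16p = -11 ⇒ p = 11/16, and the value is (-8)·(11/16) + 7 = 3/2.
For General C: with q = P(C1), equating U's and D's payoffs gives −5q + 4 = 11q − 4 ⇒ q = 1/2.

5/16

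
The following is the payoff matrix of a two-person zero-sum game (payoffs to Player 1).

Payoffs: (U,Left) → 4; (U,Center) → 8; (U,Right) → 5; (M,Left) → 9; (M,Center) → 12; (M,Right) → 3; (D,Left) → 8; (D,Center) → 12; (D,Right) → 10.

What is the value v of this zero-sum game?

Row minima: U → 4, M → 3, D → 8; maximin = 8.
Column maxima: Left → 9, Center → 12, Right → 10; minimax = 9.
8 ≠ 9, so there is no saddle point; optimal play is mixed.
U is strictly dominated by D, so Player 1 never plays it.
Center is strictly dominated by Left (it gives Player 1 strictly more in every row), so Player 2 never plays it.
On the remaining 2×2 (M, D vs Left, Right):
Let Player 1 play M with probability p. Expected payoff against Left: 9p + 8(1−p) = p + 8; against Right: 3p + 10(1−p) = −7p + 10.
Setting these equal: p + 8 = −7p + 10 ⇒ 8p = 2 ⇒ p = 1/4, and the value is (1)·(1/4) + 8 = 33/4.
For Player 2: with q = P(Left), equating M's and D's payoffs gives 6q + 3 = −2q + 10 ⇒ q = 7/8.

33/4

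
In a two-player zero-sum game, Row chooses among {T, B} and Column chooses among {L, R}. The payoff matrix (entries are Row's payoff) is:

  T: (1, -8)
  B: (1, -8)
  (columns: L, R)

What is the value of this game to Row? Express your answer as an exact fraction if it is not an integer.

Row minima: T → -8, B → -8; maximin = -8.
Column maxima: L → 1, R → -8; minimax = -8.
Since maximin = minimax = -8, there is a saddle point and the value is -8.

-8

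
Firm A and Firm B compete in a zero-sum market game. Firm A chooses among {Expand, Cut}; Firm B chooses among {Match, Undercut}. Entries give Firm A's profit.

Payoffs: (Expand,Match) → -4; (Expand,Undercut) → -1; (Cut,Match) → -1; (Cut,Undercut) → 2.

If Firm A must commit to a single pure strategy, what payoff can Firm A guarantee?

Row minima: Expand → -4, Cut → -1.
The best of these is -1.

-1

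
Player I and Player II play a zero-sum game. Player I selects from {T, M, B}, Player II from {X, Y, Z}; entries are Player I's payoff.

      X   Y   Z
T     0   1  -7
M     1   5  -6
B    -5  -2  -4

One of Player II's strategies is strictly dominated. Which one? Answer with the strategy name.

Y

X holds Player I's payoff strictly below Y in every row: 0 < 1, 1 < 5, -5 < -2.
So Y is strictly dominated for Player II.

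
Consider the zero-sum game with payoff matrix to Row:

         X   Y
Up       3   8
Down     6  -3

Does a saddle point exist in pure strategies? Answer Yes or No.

Row minima: Up → 3, Down → -3; maximin = 3.
Column maxima: X → 6, Y → 8; minimax = 6.
3 ≠ 6, so no pure-strategy equilibrium exists.

No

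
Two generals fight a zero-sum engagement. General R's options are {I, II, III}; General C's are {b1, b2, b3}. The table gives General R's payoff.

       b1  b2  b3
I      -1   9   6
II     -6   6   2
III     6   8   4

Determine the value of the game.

Row minima: I → -1, II → -6, III → 4; maximin = 4.
Column maxima: b1 → 6, b2 → 9, b3 → 6; minimax = 6.
4 ≠ 6, so there is no saddle point; optimal play is mixed.
II is strictly dominated by I, so General R never plays it.
b2 is strictly dominated by b1 (it gives General R strictly more in every row), so General C never plays it.
On the remaining 2×2 (I, III vs b1, b3):
Let General R play I with probability p. Expected payoff against b1: (-1)p + 6(1−p) = −7p + 6; against b3: 6p + 4(1−p) = 2p + 4.
Setting these equal: −7p + 6 = 2p + 4 ⇒ −9p = -2 ⇒ p = 2/9, and the value is (-7)·(2/9) + 6 = 40/9.
For General C: with q = P(b1), equating I's and III's payoffs gives −7q + 6 = 2q + 4 ⇒ q = 2/9.

40/9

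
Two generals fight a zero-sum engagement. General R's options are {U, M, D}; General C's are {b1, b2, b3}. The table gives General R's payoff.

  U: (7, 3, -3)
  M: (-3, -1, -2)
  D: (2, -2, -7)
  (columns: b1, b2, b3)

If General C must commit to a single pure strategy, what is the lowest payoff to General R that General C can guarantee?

-2

Column maxima: b1 → 7, b2 → 3, b3 → -2.
The smallest of these is -2.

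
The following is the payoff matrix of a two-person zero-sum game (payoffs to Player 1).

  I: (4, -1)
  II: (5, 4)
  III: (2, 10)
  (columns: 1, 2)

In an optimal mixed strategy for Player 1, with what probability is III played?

Row minima: I → -1, II → 4, III → 2; maximin = 4.
Column maxima: 1 → 5, 2 → 10; minimax = 5.
4 ≠ 5, so there is no saddle point; optimal play is mixed.
I is strictly dominated by II, so Player 1 never plays it.
On the remaining 2×2 (II, III vs 1, 2):
Let Player 1 play II with probability p. Expected payoff against 1: 5p + 2(1−p) = 3p + 2; against 2: 4p + 10(1−p) = −6p + 10.
Setting these equal: 3p + 2 = −6p + 10 ⇒ 9p = 8 ⇒ p = 8/9, and the value is (3)·(8/9) + 2 = 14/3.
For Player 2: with q = P(1), equating II's and III's payoffs gives q + 4 = −8q + 10 ⇒ q = 2/3.

1/9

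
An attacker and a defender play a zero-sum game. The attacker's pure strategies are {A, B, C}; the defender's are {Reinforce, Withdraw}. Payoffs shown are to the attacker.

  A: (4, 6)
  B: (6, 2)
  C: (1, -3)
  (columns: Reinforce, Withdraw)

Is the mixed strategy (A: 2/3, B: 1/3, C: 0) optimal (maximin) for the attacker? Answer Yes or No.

Yes

Against Reinforce this mix gives (2/3)·4 + (1/3)·6 = 14/3.
Against Withdraw this mix gives (2/3)·6 + (1/3)·2 = 14/3.
All of the defender's active replies (Reinforce, Withdraw) yield 14/3, and no column does worse for the attacker. The mix makes the defender indifferent and guarantees 14/3, so it is optimal.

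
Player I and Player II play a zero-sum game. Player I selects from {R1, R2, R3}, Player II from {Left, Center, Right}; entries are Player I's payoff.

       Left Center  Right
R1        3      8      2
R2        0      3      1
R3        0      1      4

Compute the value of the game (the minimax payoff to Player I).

Row minima: R1 → 2, R2 → 0, R3 → 0; maximin = 2.
Column maxima: Left → 3, Center → 8, Right → 4; minimax = 3.
2 ≠ 3, so there is no saddle point; optimal play is mixed.
R2 is strictly dominated by R1, so Player I never plays it.
Center is strictly dominated by Left (it gives Player I strictly more in every row), so Player II never plays it.
On the remaining 2×2 (R1, R3 vs Left, Right):
Let Player I play R1 with probability p. Expected payoff against Left: 3p + 0(1−p) = 3p; against Right: 2p + 4(1−p) = −2p + 4.
Setting these equal: 3p = −2p + 4 ⇒ 5p = 4 ⇒ p = 4/5, and the value is (3)·(4/5) = 12/5.
For Player II: with q = P(Left), equating R1's and R3's payoffs gives q + 2 = −4q + 4 ⇒ q = 2/5.

12/5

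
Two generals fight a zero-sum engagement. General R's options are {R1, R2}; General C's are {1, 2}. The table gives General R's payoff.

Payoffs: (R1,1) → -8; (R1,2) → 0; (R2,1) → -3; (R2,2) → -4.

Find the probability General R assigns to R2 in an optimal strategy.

Row minima: R1 → -8, R2 → -4; maximin = -4.
Column maxima: 1 → -3, 2 → 0; minimax = -3.
-4 ≠ -3, so there is no saddle point; optimal play is mixed.
Let General R play R1 with probability p. Expected payoff against 1: (-8)p + (-3)(1−p) = −5p − 3; against 2: 0p + (-4)(1−p) = 4p − 4.
Setting these equal: −5p − 3 = 4p − 4 ⇒ −9p = -1 ⇒ p = 1/9, and the value is (-5)·(1/9) − 3 = -32/9.
For General C: with q = P(1), equating R1's and R2's payoffs gives −8q = q − 4 ⇒ q = 4/9.

8/9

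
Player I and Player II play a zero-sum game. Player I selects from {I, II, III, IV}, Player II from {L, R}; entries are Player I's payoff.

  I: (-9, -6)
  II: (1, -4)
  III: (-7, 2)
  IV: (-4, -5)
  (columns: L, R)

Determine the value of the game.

Row minima: I → -9, II → -4, III → -7, IV → -5; maximin = -4.
Column maxima: L → 1, R → 2; minimax = 1.
-4 ≠ 1, so there is no saddle point; optimal play is mixed.
I is strictly dominated by II, so Player I never plays it.
IV is strictly dominated by II, so Player I never plays it.
On the remaining 2×2 (II, III vs L, R):
Let Player I play II with probability p. Expected payoff against L: 1p + (-7)(1−p) = 8p − 7; against R: (-4)p + 2(1−p) = −6p + 2.
Setting these equal: 8p − 7 = −6p + 2 ⇒ 14p = 9 ⇒ p = 9/14, and the value is (8)·(9/14) − 7 = -13/7.
For Player II: with q = P(L), equating II's and III's payoffs gives 5q − 4 = −9q + 2 ⇒ q = 3/7.

-13/7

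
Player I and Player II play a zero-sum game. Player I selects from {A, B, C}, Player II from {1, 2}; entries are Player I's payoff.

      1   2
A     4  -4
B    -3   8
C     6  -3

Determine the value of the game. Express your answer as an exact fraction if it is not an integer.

Row minima: A → -4, B → -3, C → -3; maximin = -3.
Column maxima: 1 → 6, 2 → 8; minimax = 6.
-3 ≠ 6, so there is no saddle point; optimal play is mixed.
A is strictly dominated by C, so Player I never plays it.
On the remaining 2×2 (B, C vs 1, 2):
Let Player I play B with probability p. Expected payoff against 1: (-3)p + 6(1−p) = −9p + 6; against 2: 8p + (-3)(1−p) = 11p − 3.
Setting these equal: −9p + 6 = 11p − 3 ⇒ −20p = -9 ⇒ p = 9/20, and the value is (-9)·(9/20) + 6 = 39/20.
For Player II: with q = P(1), equating B's and C's payoffs gives −11q + 8 = 9q − 3 ⇒ q = 11/20.

39/20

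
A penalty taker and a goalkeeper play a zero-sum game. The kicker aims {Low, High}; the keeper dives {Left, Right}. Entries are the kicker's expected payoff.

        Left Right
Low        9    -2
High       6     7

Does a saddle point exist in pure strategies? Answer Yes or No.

No

Row minima: Low → -2, High → 6; maximin = 6.
Column maxima: Left → 9, Right → 7; minimax = 7.
6 ≠ 7, so no pure-strategy equilibrium exists.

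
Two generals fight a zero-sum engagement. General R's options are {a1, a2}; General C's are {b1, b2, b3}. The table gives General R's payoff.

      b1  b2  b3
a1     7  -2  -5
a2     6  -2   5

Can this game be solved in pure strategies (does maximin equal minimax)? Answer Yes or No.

Row minima: a1 → -5, a2 → -2; maximin = -2.
Column maxima: b1 → 7, b2 → -2, b3 → 5; minimax = -2.
maximin = minimax = -2, so a saddle point exists.

Yes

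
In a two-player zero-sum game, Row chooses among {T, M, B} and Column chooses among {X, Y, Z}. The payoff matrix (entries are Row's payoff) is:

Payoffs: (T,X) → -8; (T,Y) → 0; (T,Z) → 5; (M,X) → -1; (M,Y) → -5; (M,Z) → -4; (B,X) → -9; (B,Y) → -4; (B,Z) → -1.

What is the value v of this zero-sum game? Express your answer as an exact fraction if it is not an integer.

Row minima: T → -8, M → -5, B → -9; maximin = -5.
Column maxima: X → -1, Y → 0, Z → 5; minimax = -1.
-5 ≠ -1, so there is no saddle point; optimal play is mixed.
B is strictly dominated by T, so Row never plays it.
Z is strictly dominated by Y (it gives Row strictly more in every row), so Column never plays it.
On the remaining 2×2 (T, M vs X, Y):
Let Row play T with probability p. Expected payoff against X: (-8)p + (-1)(1−p) = −7p − 1; against Y: 0p + (-5)(1−p) = 5p − 5.
Setting these equal: −7p − 1 = 5p − 5 ⇒ −12p = -4 ⇒ p = 1/3, and the value is (-7)·(1/3) − 1 = -10/3.
For Column: with q = P(X), equating T's and M's payoffs gives −8q = 4q − 5 ⇒ q = 5/12.

-10/3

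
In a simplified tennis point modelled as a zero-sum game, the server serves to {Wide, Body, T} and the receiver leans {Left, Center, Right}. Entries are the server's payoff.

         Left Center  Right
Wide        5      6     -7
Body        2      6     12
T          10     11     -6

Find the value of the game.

66/13

Row minima: Wide → -7, Body → 2, T → -6; maximin = 2.
Column maxima: Left → 10, Center → 11, Right → 12; minimax = 10.
2 ≠ 10, so there is no saddle point; optimal play is mixed.
Wide is strictly dominated by T, so the server never plays it.
Center is strictly dominated by Left (it gives the server strictly more in every row), so the receiver never plays it.
On the remaining 2×2 (Body, T vs Left, Right):
Let the server play Body with probability p. Expected payoff against Left: 2p + 10(1−p) = −8p + 10; against Right: 12p + (-6)(1−p) = 18p − 6.
Setting these equal: −8p + 10 = 18p − 6 ⇒ −26p = -16 ⇒ p = 8/13, and the value is (-8)·(8/13) + 10 = 66/13.
For the receiver: with q = P(Left), equating Body's and T's payoffs gives −10q + 12 = 16q − 6 ⇒ q = 9/13.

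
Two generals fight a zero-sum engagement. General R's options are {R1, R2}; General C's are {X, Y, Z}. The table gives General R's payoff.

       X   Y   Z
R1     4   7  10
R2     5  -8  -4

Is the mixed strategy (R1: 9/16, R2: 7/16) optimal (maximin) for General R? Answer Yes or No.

No

Against X this mix gives (9/16)·4 + (7/16)·5 = 71/16.
Against Y this mix gives (9/16)·7 + (7/16)·(-8) = 7/16.
Against Z this mix gives (9/16)·10 + (7/16)·(-4) = 31/8.
General C will play Y, holding General R to 7/16. Shifting weight toward the row that does better against Y would raise this floor (the equalizing mix achieves 67/16 against both Y and X), so the proposed strategy is not optimal.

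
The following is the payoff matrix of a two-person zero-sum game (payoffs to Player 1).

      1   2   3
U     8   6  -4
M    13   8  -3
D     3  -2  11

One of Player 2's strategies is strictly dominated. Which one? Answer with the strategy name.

2 holds Player 1's payoff strictly below 1 in every row: 6 < 8, 8 < 13, -2 < 3.
So 1 is strictly dominated for Player 2.

1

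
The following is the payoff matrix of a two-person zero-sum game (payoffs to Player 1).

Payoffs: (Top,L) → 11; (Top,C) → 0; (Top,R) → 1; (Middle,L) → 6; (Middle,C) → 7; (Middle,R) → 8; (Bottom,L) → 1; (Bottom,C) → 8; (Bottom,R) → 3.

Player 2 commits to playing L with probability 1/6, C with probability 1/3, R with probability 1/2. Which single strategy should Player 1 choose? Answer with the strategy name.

Expected payoff of Top: (1/6)·11 + (1/3)·0 + (1/2)·1 = 7/3.
Expected payoff of Middle: (1/6)·6 + (1/3)·7 + (1/2)·8 = 22/3.
Expected payoff of Bottom: (1/6)·1 + (1/3)·8 + (1/2)·3 = 13/3.
The largest is 22/3, so Player 1's best response is Middle.

Middle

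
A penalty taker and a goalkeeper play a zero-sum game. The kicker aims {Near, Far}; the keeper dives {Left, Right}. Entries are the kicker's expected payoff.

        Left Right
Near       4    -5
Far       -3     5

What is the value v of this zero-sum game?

Row minima: Near → -5, Far → -3; maximin = -3.
Column maxima: Left → 4, Right → 5; minimax = 4.
-3 ≠ 4, so there is no saddle point; optimal play is mixed.
Let the kicker play Near with probability p. Expected payoff against Left: 4p + (-3)(1−p) = 7p − 3; against Right: (-5)p + 5(1−p) = −10p + 5.
Setting these equal: 7p − 3 = −10p + 5 ⇒ 17p = 8 ⇒ p = 8/17, and the value is (7)·(8/17) − 3 = 5/17.
For the keeper: with q = P(Left), equating Near's and Far's payoffs gives 9q − 5 = −8q + 5 ⇒ q = 10/17.

5/17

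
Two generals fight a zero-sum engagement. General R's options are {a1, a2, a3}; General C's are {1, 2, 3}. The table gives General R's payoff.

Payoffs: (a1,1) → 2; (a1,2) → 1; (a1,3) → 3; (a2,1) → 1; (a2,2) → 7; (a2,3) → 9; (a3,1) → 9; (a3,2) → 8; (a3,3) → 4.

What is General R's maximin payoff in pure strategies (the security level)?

4

Row minima: a1 → 1, a2 → 1, a3 → 4.
The best of these is 4.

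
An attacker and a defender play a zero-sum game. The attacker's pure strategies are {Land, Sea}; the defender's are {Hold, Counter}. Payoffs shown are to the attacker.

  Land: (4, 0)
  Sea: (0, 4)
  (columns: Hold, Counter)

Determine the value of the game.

2

Row minima: Land → 0, Sea → 0; maximin = 0.
Column maxima: Hold → 4, Counter → 4; minimax = 4.
0 ≠ 4, so there is no saddle point; optimal play is mixed.
Let the attacker play Land with probability p. Expected payoff against Hold: 4p + 0(1−p) = 4p; against Counter: 0p + 4(1−p) = −4p + 4.
Setting these equal: 4p = −4p + 4 ⇒ 8p = 4 ⇒ p = 1/2, and the value is (4)·(1/2) = 2.
For the defender: with q = P(Hold), equating Land's and Sea's payoffs gives 4q = −4q + 4 ⇒ q = 1/2.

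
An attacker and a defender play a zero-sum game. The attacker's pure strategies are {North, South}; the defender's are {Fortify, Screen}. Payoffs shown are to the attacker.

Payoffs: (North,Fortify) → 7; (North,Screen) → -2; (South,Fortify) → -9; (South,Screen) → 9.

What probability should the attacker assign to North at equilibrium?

Row minima: North → -2, South → -9; maximin = -2.
Column maxima: Fortify → 7, Screen → 9; minimax = 7.
-2 ≠ 7, so there is no saddle point; optimal play is mixed.
Let the attacker play North with probability p. Expected payoff against Fortify: 7p + (-9)(1−p) = 16p − 9; against Screen: (-2)p + 9(1−p) = −11p + 9.
Setting these equal: 16p − 9 = −11p + 9 ⇒ 27p = 18 ⇒ p = 2/3, and the value is (16)·(2/3) − 9 = 5/3.
For the defender: with q = P(Fortify), equating North's and South's payoffs gives 9q − 2 = −18q + 9 ⇒ q = 11/27.

2/3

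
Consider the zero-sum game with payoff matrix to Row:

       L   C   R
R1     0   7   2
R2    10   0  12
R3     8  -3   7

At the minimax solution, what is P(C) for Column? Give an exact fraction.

10/17

Row minima: R1 → 0, R2 → 0, R3 → -3; maximin = 0.
Column maxima: L → 10, C → 7, R → 12; minimax = 7.
0 ≠ 7, so there is no saddle point; optimal play is mixed.
R3 is strictly dominated by R2, so Row never plays it.
With R3 eliminated, R is strictly dominated by L (it gives Row strictly more in every remaining row), so Column never plays it.
On the remaining 2×2 (R1, R2 vs L, C):
Let Row play R1 with probability p. Expected payoff against L: 0p + 10(1−p) = −10p + 10; against C: 7p + 0(1−p) = 7p.
Setting these equal: −10p + 10 = 7p ⇒ −17p = -10 ⇒ p = 10/17, and the value is (-10)·(10/17) + 10 = 70/17.
For Column: with q = P(L), equating R1's and R2's payoffs gives −7q + 7 = 10q ⇒ q = 7/17.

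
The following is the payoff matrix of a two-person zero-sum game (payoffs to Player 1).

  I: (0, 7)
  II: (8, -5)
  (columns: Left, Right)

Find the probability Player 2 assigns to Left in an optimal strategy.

3/5

Row minima: I → 0, II → -5; maximin = 0.
Column maxima: Left → 8, Right → 7; minimax = 7.
0 ≠ 7, so there is no saddle point; optimal play is mixed.
Let Player 1 play I with probability p. Expected payoff against Left: 0p + 8(1−p) = −8p + 8; against Right: 7p + (-5)(1−p) = 12p − 5.
Setting these equal: −8p + 8 = 12p − 5 ⇒ −20p = -13 ⇒ p = 13/20, and the value is (-8)·(13/20) + 8 = 14/5.
For Player 2: with q = P(Left), equating I's and II's payoffs gives −7q + 7 = 13q − 5 ⇒ q = 3/5.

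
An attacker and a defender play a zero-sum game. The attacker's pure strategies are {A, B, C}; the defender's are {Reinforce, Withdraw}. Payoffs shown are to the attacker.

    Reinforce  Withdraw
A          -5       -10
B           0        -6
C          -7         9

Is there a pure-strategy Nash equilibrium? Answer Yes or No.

Row minima: A → -10, B → -6, C → -7; maximin = -6.
Column maxima: Reinforce → 0, Withdraw → 9; minimax = 0.
-6 ≠ 0, so no pure-strategy equilibrium exists.

No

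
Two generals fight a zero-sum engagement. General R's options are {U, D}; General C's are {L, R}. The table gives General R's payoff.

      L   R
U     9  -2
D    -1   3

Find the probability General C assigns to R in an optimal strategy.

Row minima: U → -2, D → -1; maximin = -1.
Column maxima: L → 9, R → 3; minimax = 3.
-1 ≠ 3, so there is no saddle point; optimal play is mixed.
Let General R play U with probability p. Expected payoff against L: 9p + (-1)(1−p) = 10p − 1; against R: (-2)p + 3(1−p) = −5p + 3.
Setting these equal: 10p − 1 = −5p + 3 ⇒ 15p = 4 ⇒ p = 4/15, and the value is (10)·(4/15) − 1 = 5/3.
For General C: with q = P(L), equating U's and D's payoffs gives 11q − 2 = −4q + 3 ⇒ q = 1/3.

2/3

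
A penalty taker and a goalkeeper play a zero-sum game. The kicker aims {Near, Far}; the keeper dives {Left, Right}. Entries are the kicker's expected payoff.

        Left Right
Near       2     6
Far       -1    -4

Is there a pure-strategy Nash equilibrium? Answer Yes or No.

Row minima: Near → 2, Far → -4; maximin = 2.
Column maxima: Left → 2, Right → 6; minimax = 2.
maximin = minimax = 2, so a saddle point exists.

Yes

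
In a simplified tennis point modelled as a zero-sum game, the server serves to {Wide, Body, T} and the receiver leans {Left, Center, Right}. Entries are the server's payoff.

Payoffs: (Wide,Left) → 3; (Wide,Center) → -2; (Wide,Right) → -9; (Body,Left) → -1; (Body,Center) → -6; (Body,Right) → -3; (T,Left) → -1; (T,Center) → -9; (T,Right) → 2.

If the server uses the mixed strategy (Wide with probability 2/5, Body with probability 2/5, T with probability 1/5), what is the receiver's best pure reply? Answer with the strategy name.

Center

If the receiver plays Left, the server's expected payoff is (2/5)·3 + (2/5)·(-1) + (1/5)·(-1) = 3/5.
If the receiver plays Center, the server's expected payoff is (2/5)·(-2) + (2/5)·(-6) + (1/5)·(-9) = -5.
If the receiver plays Right, the server's expected payoff is (2/5)·(-9) + (2/5)·(-3) + (1/5)·2 = -22/5.
The receiver minimizes the server's payoff; the smallest is -5, so the best response is Center.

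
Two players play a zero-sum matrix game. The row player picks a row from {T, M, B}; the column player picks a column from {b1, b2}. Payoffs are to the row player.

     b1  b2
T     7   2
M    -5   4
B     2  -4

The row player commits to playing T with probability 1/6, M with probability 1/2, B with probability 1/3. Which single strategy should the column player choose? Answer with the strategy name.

If the column player plays b1, the row player's expected payoff is (1/6)·7 + (1/2)·(-5) + (1/3)·2 = -2/3.
If the column player plays b2, the row player's expected payoff is (1/6)·2 + (1/2)·4 + (1/3)·(-4) = 1.
The column player minimizes the row player's payoff; the smallest is -2/3, so the best response is b1.

b1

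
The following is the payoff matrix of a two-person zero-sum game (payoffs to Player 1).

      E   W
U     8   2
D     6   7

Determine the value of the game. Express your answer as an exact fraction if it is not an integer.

44/7

Row minima: U → 2, D → 6; maximin = 6.
Column maxima: E → 8, W → 7; minimax = 7.
6 ≠ 7, so there is no saddle point; optimal play is mixed.
Let Player 1 play U with probability p. Expected payoff against E: 8p + 6(1−p) = 2p + 6; against W: 2p + 7(1−p) = −5p + 7.
Setting these equal: 2p + 6 = −5p + 7 ⇒ 7p = 1 ⇒ p = 1/7, and the value is (2)·(1/7) + 6 = 44/7.
For Player 2: with q = P(E), equating U's and D's payoffs gives 6q + 2 = −q + 7 ⇒ q = 5/7.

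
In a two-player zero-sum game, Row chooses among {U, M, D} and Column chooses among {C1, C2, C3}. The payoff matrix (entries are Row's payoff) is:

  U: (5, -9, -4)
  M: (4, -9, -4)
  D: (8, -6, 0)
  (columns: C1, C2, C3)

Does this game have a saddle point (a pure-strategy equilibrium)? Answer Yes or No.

Yes

Row minima: U → -9, M → -9, D → -6; maximin = -6.
Column maxima: C1 → 8, C2 → -6, C3 → 0; minimax = -6.
maximin = minimax = -6, so a saddle point exists.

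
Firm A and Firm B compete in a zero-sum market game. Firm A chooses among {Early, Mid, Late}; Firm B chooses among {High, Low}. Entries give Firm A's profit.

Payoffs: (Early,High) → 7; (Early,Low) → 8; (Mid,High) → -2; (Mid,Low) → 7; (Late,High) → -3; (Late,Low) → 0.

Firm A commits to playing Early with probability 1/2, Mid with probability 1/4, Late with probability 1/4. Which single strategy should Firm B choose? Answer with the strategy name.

High

If Firm B plays High, Firm A's expected payoff is (1/2)·7 + (1/4)·(-2) + (1/4)·(-3) = 9/4.
If Firm B plays Low, Firm A's expected payoff is (1/2)·8 + (1/4)·7 + (1/4)·0 = 23/4.
Firm B minimizes Firm A's payoff; the smallest is 9/4, so the best response is High.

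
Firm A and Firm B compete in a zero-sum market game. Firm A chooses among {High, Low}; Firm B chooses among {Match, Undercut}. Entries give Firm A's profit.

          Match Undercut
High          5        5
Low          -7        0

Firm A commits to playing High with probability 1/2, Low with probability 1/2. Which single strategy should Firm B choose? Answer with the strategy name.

Match

If Firm B plays Match, Firm A's expected payoff is (1/2)·5 + (1/2)·(-7) = -1.
If Firm B plays Undercut, Firm A's expected payoff is (1/2)·5 + (1/2)·0 = 5/2.
Firm B minimizes Firm A's payoff; the smallest is -1, so the best response is Match.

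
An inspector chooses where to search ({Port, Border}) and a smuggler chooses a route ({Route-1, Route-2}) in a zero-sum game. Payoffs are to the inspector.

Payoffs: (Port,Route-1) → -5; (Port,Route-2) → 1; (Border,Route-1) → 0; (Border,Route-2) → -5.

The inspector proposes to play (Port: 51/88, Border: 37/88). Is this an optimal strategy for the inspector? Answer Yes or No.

Against Route-1 this mix gives (51/88)·(-5) + (37/88)·0 = -255/88.
Against Route-2 this mix gives (51/88)·1 + (37/88)·(-5) = -67/44.
The smuggler will play Route-1, holding the inspector to -255/88. Shifting weight toward the row that does better against Route-1 would raise this floor (the equalizing mix achieves -25/11 against both Route-1 and Route-2), so the proposed strategy is not optimal.

No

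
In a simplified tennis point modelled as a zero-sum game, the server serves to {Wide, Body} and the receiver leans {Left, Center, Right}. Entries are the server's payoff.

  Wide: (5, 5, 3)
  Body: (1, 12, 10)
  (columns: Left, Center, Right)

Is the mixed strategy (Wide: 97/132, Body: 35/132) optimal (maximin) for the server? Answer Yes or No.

No

Against Left this mix gives (97/132)·5 + (35/132)·1 = 130/33.
Against Center this mix gives (97/132)·5 + (35/132)·12 = 905/132.
Against Right this mix gives (97/132)·3 + (35/132)·10 = 641/132.
The receiver will play Left, holding the server to 130/33. Shifting weight toward the row that does better against Left would raise this floor (the equalizing mix achieves 47/11 against both Left and Right), so the proposed strategy is not optimal.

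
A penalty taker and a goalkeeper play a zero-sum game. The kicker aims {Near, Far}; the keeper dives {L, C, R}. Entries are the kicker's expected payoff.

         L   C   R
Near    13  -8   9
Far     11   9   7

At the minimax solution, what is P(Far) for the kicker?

17/19

Row minima: Near → -8, Far → 7; maximin = 7.
Column maxima: L → 13, C → 9, R → 9; minimax = 9.
7 ≠ 9, so there is no saddle point; optimal play is mixed.
L is strictly dominated by C (it gives the kicker strictly more in every row), so the keeper never plays it.
On the remaining 2×2 (Near, Far vs C, R):
Let the kicker play Near with probability p. Expected payoff against C: (-8)p + 9(1−p) = −17p + 9; against R: 9p + 7(1−p) = 2p + 7.
Setting these equal: −17p + 9 = 2p + 7 ⇒ −19p = -2 ⇒ p = 2/19, and the value is (-17)·(2/19) + 9 = 137/19.
For the keeper: with q = P(C), equating Near's and Far's payoffs gives −17q + 9 = 2q + 7 ⇒ q = 2/19.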